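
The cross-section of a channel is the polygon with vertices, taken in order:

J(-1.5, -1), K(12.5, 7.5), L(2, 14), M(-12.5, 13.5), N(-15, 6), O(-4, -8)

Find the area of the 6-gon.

313.375

Σ = (1.25) + (160) + (202) + (127.5) + (144) + (-8) = 626.75
Area = |Σ|/2 = 313.375.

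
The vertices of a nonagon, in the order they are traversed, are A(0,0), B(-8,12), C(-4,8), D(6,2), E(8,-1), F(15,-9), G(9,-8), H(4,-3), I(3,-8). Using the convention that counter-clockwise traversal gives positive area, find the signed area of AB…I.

-104

A→B: (0)(12) − (-8)(0) = 0
B→C: (-8)(8) − (-4)(12) = -16
C→D: (-4)(2) − (6)(8) = -56
D→E: (6)(-1) − (8)(2) = -22
E→F: (8)(-9) − (15)(-1) = -57
F→G: (15)(-8) − (9)(-9) = -39
G→H: (9)(-3) − (4)(-8) = 5
H→I: (4)(-8) − (3)(-3) = -23
I→A: (3)(0) − (0)(-8) = 0
Σ = -208
Signed area = Σ/2 = -104 (negative ⇒ clockwise traversal).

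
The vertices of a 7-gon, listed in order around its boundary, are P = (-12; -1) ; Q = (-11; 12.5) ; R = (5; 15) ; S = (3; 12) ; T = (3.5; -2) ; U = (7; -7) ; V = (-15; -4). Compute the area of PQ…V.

299

Apply the surveyor's formula: 2A = Σ (x_i·y_{i+1} − x_{i+1}·y_i), indices taken mod 7.
Cross-terms: -161, -227.5, 15, -48, -10.5, -133, -33  ⇒  Σ = -598
Area = |Σ|/2 = 299.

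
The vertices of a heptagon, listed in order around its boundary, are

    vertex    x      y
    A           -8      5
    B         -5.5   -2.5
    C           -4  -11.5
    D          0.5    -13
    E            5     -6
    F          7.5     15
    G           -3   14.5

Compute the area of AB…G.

297.625

Apply the shoelace formula: 2A = Σ (x_i·y_{i+1} − x_{i+1}·y_i), indices taken mod 7.
Cross-terms: 47.5, 53.25, 57.75, 62, 120, 153.75, 101  ⇒  Σ = 595.25
Area = |Σ|/2 = 297.625.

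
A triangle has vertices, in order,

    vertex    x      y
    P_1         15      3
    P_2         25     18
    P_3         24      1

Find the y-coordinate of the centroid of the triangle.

22/3

Apply the shoelace (surveyor's) formula. First the cross-terms c_i = x_i·y_{i+1} − x_{i+1}·y_i:
  195, -407, 57  ⇒  2A = -155, A = -77.5.
Then Σ (y_i + y_{i+1})·c_i = -3410, so ȳ = -3410 / (6·(-77.5)) = 22/3.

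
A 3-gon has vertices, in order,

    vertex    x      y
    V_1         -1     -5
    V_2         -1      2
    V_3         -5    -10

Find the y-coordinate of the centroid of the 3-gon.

-13/3

Apply the surveyor's formula. First the cross-terms c_i = x_i·y_{i+1} − x_{i+1}·y_i:
  -7, 20, 15  ⇒  2A = 28, A = 14.
Then Σ (y_i + y_{i+1})·c_i = -364, so ȳ = -364 / (6·14) = -13/3.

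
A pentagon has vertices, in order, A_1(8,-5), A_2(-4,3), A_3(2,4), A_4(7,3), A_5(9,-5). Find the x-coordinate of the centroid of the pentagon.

Apply the surveyor's formula. First the cross-terms c_i = x_i·y_{i+1} − x_{i+1}·y_i:
  4, -22, -22, -62, -5  ⇒  2A = -107, A = -53.5.
Then Σ (x_i + x_{i+1})·c_i = -1215, so x̄ = -1215 / (6·(-53.5)) = 405/107.

405/107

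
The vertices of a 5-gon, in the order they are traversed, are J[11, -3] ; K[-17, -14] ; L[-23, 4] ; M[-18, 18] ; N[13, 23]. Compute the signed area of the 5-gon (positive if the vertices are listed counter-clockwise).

-938.5

Σ = (-205) + (-390) + (-342) + (-648) + (-292) = -1877
Signed area = Σ/2 = -938.5 (negative ⇒ clockwise traversal).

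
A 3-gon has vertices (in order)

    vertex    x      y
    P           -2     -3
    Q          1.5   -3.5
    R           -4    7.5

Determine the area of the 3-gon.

17.875

Apply the shoelace (surveyor's) formula: 2A = Σ (x_i·y_{i+1} − x_{i+1}·y_i), indices taken mod 3.
P→Q: (-2)(-3.5) − (1.5)(-3) = 11.5
Q→R: (1.5)(7.5) − (-4)(-3.5) = -2.75
R→P: (-4)(-3) − (-2)(7.5) = 27
Σ = 35.75
Area = |Σ|/2 = 17.875.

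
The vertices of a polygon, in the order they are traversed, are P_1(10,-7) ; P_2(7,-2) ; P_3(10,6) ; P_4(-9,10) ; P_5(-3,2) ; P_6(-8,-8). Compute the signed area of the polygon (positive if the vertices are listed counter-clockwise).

Σ = (29) + (62) + (154) + (12) + (40) + (136) = 433
Signed area = Σ/2 = 216.5 (positive ⇒ counter-clockwise traversal).

216.5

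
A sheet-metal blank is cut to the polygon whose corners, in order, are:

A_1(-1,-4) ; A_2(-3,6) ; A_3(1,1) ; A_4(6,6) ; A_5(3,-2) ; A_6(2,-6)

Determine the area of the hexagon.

42.5

Σ = (-18) + (-9) + (0) + (-30) + (-14) + (-14) = -85
Area = |Σ|/2 = 42.5.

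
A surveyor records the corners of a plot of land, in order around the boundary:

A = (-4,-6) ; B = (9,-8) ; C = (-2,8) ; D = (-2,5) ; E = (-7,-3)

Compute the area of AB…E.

109.5

Apply the shoelace (surveyor's) formula: 2A = Σ (x_i·y_{i+1} − x_{i+1}·y_i), indices taken mod 5.
Σ = (86) + (56) + (6) + (41) + (30) = 219
Area = |Σ|/2 = 109.5.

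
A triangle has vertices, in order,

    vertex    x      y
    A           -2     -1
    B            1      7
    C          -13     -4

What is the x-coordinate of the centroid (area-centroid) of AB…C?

-14/3

Apply the surveyor's formula. First the cross-terms c_i = x_i·y_{i+1} − x_{i+1}·y_i:
  -13, 87, 5  ⇒  2A = 79, A = 39.5.
Then Σ (x_i + x_{i+1})·c_i = -1106, so x̄ = -1106 / (6·39.5) = -14/3.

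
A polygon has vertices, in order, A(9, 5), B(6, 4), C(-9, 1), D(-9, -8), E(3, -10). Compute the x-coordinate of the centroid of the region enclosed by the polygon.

Apply the shoelace (surveyor's) formula. First the cross-terms c_i = x_i·y_{i+1} − x_{i+1}·y_i:
  6, 42, 81, 114, 105  ⇒  2A = 348, A = 174.
Then Σ (x_i + x_{i+1})·c_i = -918, so x̄ = -918 / (6·174) = -51/58.

-51/58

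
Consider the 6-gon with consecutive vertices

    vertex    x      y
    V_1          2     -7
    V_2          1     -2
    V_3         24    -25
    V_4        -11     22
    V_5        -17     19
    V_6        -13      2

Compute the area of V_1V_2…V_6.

V_1→V_2: (2)(-2) − (1)(-7) = 3
V_2→V_3: (1)(-25) − (24)(-2) = 23
V_3→V_4: (24)(22) − (-11)(-25) = 253
V_4→V_5: (-11)(19) − (-17)(22) = 165
V_5→V_6: (-17)(2) − (-13)(19) = 213
V_6→V_1: (-13)(-7) − (2)(2) = 87
Σ = 744
Area = |Σ|/2 = 372.

372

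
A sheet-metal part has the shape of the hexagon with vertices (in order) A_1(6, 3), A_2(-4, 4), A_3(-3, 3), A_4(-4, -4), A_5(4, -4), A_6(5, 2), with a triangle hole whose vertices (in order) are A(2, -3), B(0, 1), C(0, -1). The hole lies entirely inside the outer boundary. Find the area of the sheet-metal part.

59.5

Outer boundary:
Apply Gauss's area formula: 2A = Σ (x_i·y_{i+1} − x_{i+1}·y_i), indices taken mod 6.
Cross-terms: 36, 0, 24, 32, 28, 3  ⇒  Σ = 123
Area = |Σ|/2 = 61.5.
Hole:
Cross-terms: 2, 0, 2  ⇒  Σ = 4
Area = |Σ|/2 = 2.
Net area = 61.5 − 2 = 59.5.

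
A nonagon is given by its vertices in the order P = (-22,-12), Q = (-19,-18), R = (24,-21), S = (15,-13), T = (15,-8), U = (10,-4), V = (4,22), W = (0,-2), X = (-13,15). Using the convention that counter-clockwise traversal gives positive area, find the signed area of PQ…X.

Apply the shoelace (surveyor's) formula: 2A = Σ (x_i·y_{i+1} − x_{i+1}·y_i), indices taken mod 9.
Σ = (168) + (831) + (3) + (75) + (20) + (236) + (-8) + (-26) + (486) = 1785
Signed area = Σ/2 = 892.5 (positive ⇒ counter-clockwise traversal).

892.5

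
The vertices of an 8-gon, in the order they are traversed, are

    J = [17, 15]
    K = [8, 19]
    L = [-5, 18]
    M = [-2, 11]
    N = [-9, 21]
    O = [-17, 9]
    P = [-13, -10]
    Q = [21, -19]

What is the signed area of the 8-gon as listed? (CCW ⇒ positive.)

1069

Apply the shoelace formula: 2A = Σ (x_i·y_{i+1} − x_{i+1}·y_i), indices taken mod 8.
Cross-terms: 203, 239, -19, 57, 276, 287, 457, 638  ⇒  Σ = 2138
Signed area = Σ/2 = 1069 (positive ⇒ counter-clockwise traversal).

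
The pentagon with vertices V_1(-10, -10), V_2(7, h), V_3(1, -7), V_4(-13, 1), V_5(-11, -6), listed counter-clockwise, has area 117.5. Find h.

Write out the shoelace sum; only the two edges meeting at V_2 involve h:
2·Area = [((-10)·h − 7·(-10)) + (7·(-7) − 1·h)] + 49
       = -11·h + 70 = 235
⇒ h = -15.

-15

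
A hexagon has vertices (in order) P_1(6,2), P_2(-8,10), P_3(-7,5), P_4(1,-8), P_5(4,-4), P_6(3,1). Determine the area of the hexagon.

100.5

Apply Gauss's area formula: 2A = Σ (x_i·y_{i+1} − x_{i+1}·y_i), indices taken mod 6.
Σ = (76) + (30) + (51) + (28) + (16) + (0) = 201
Area = |Σ|/2 = 100.5.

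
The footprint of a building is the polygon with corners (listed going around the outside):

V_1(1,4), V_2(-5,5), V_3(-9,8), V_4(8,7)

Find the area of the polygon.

36

Apply the shoelace formula: 2A = Σ (x_i·y_{i+1} − x_{i+1}·y_i), indices taken mod 4.
V_1→V_2: (1)(5) − (-5)(4) = 25
V_2→V_3: (-5)(8) − (-9)(5) = 5
V_3→V_4: (-9)(7) − (8)(8) = -127
V_4→V_1: (8)(4) − (1)(7) = 25
Σ = -72
Area = |Σ|/2 = 36.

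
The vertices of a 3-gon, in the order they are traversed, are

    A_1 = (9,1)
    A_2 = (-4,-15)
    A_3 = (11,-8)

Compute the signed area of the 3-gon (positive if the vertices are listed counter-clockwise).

Apply the shoelace formula: 2A = Σ (x_i·y_{i+1} − x_{i+1}·y_i), indices taken mod 3.
Σ = (-131) + (197) + (83) = 149
Signed area = Σ/2 = 74.5 (positive ⇒ counter-clockwise traversal).

74.5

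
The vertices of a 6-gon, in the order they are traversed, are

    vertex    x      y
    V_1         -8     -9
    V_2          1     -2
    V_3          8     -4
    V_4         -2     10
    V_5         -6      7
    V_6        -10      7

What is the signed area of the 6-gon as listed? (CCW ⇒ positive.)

Σ = (25) + (12) + (72) + (46) + (28) + (146) = 329
Signed area = Σ/2 = 164.5 (positive ⇒ counter-clockwise traversal).

164.5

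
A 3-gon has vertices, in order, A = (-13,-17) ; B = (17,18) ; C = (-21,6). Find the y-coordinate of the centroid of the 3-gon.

Apply Gauss's area formula. First the cross-terms c_i = x_i·y_{i+1} − x_{i+1}·y_i:
  55, 480, 435  ⇒  2A = 970, A = 485.
Then Σ (y_i + y_{i+1})·c_i = 6790, so ȳ = 6790 / (6·485) = 7/3.

7/3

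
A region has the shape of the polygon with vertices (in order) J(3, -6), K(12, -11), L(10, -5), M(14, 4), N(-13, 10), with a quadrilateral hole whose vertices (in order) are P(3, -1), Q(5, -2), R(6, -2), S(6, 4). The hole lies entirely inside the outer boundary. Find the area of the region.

210

Outer boundary:
Σ = (39) + (50) + (110) + (192) + (48) = 439
Area = |Σ|/2 = 219.5.
Hole:
Apply the shoelace (surveyor's) formula: 2A = Σ (x_i·y_{i+1} − x_{i+1}·y_i), indices taken mod 4.
P→Q: (3)(-2) − (5)(-1) = -1
Q→R: (5)(-2) − (6)(-2) = 2
R→S: (6)(4) − (6)(-2) = 36
S→P: (6)(-1) − (3)(4) = -18
Σ = 19
Area = |Σ|/2 = 9.5.
Net area = 219.5 − 9.5 = 210.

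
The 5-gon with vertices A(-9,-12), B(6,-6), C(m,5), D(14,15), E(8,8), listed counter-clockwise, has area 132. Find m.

10

Write out the shoelace sum; only the two edges meeting at C involve m:
2·Area = [(6·5 − m·(-6)) + (m·15 − 14·5)] + 94
       = 21·m + 54 = 264
⇒ m = 10.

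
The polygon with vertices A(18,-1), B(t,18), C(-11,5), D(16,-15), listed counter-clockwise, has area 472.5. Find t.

14

Write out the shoelace sum; only the two edges meeting at B involve t:
2·Area = [(18·18 − t·(-1)) + (t·5 − (-11)·18)] + 339
       = 6·t + 861 = 945
⇒ t = 14.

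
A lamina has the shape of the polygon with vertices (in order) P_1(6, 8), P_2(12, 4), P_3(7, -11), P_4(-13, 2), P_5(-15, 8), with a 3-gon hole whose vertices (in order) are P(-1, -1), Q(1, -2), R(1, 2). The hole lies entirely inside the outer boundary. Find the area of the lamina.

297.5

Outer boundary:
Apply the shoelace (surveyor's) formula: 2A = Σ (x_i·y_{i+1} − x_{i+1}·y_i), indices taken mod 5.
Σ = (-72) + (-160) + (-129) + (-74) + (-168) = -603
Area = |Σ|/2 = 301.5.
Hole:
P→Q: (-1)(-2) − (1)(-1) = 3
Q→R: (1)(2) − (1)(-2) = 4
R→P: (1)(-1) − (-1)(2) = 1
Σ = 8
Area = |Σ|/2 = 4.
Net area = 301.5 − 4 = 297.5.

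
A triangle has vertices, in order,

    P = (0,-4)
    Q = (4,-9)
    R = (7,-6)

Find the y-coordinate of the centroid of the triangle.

-19/3

Apply the shoelace (surveyor's) formula. First the cross-terms c_i = x_i·y_{i+1} − x_{i+1}·y_i:
  16, 39, -28  ⇒  2A = 27, A = 13.5.
Then Σ (y_i + y_{i+1})·c_i = -513, so ȳ = -513 / (6·13.5) = -19/3.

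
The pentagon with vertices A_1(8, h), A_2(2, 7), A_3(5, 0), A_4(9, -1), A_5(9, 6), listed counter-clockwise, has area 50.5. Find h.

10

The doubled signed area Σ (x_i y_{i+1} − x_{i+1} y_i) is linear in h.
With h=0 it equals 31; the coefficient of h is 7 (from the two edges through A_1).
So 7·h + 31 = 2·50.5 = 101 ⇒ h = 10.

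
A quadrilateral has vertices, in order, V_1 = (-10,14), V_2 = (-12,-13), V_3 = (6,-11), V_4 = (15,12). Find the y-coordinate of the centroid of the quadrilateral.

Apply the surveyor's formula. First the cross-terms c_i = x_i·y_{i+1} − x_{i+1}·y_i:
  298, 210, 237, 330  ⇒  2A = 1075, A = 537.5.
Then Σ (y_i + y_{i+1})·c_i = 4075, so ȳ = 4075 / (6·537.5) = 163/129.

163/129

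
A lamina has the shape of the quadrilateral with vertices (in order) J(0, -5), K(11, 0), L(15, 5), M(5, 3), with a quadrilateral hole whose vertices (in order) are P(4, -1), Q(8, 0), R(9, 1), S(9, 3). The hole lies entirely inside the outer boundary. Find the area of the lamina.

Outer boundary:
Apply the shoelace formula: 2A = Σ (x_i·y_{i+1} − x_{i+1}·y_i), indices taken mod 4.
Σ = (55) + (55) + (20) + (-25) = 105
Area = |Σ|/2 = 52.5.
Hole:
Apply the surveyor's formula: 2A = Σ (x_i·y_{i+1} − x_{i+1}·y_i), indices taken mod 4.
P→Q: (4)(0) − (8)(-1) = 8
Q→R: (8)(1) − (9)(0) = 8
R→S: (9)(3) − (9)(1) = 18
S→P: (9)(-1) − (4)(3) = -21
Σ = 13
Area = |Σ|/2 = 6.5.
Net area = 52.5 − 6.5 = 46.

46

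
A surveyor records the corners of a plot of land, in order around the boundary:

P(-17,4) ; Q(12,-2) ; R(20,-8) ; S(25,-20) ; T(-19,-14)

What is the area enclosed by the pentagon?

Apply the shoelace formula: 2A = Σ (x_i·y_{i+1} − x_{i+1}·y_i), indices taken mod 5.
Σ = (-14) + (-56) + (-200) + (-730) + (-314) = -1314
Area = |Σ|/2 = 657.

657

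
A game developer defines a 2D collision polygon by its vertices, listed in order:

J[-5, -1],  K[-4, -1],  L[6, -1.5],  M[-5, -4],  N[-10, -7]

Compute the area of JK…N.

Apply Gauss's area formula: 2A = Σ (x_i·y_{i+1} − x_{i+1}·y_i), indices taken mod 5.
Cross-terms: 1, 12, -31.5, -5, -25  ⇒  Σ = -48.5
Area = |Σ|/2 = 24.25.

24.25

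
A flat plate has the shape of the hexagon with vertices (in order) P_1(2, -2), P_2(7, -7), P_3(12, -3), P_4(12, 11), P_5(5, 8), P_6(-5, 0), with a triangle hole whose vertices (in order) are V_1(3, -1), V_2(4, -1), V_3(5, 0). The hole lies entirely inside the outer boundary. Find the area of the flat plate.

Outer boundary:
Apply the shoelace (surveyor's) formula: 2A = Σ (x_i·y_{i+1} − x_{i+1}·y_i), indices taken mod 6.
Σ = (0) + (63) + (168) + (41) + (40) + (10) = 322
Area = |Σ|/2 = 161.
Hole:
Σ = (1) + (5) + (-5) = 1
Area = |Σ|/2 = 0.5.
Net area = 161 − 0.5 = 160.5.

160.5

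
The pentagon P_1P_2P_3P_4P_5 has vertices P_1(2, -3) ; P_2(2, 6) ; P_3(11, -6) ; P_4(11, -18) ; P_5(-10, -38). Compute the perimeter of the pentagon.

|P_1P_2| = √((0)² + (9)²) = √81 = 9
|P_2P_3| = √((9)² + (-12)²) = √225 = 15
|P_3P_4| = √((0)² + (-12)²) = √144 = 12
|P_4P_5| = √((-21)² + (-20)²) = √841 = 29
|P_5P_1| = √((12)² + (35)²) = √1369 = 37
Perimeter = 9 + 15 + 12 + 29 + 37 = 102.

102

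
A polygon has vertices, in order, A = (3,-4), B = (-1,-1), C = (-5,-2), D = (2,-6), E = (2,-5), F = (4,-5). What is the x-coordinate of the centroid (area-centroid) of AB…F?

Apply the shoelace formula. First the cross-terms c_i = x_i·y_{i+1} − x_{i+1}·y_i:
  -7, -3, 34, 2, 10, -1  ⇒  2A = 35, A = 17.5.
Then Σ (x_i + x_{i+1})·c_i = -37, so x̄ = -37 / (6·17.5) = -37/105.

-37/105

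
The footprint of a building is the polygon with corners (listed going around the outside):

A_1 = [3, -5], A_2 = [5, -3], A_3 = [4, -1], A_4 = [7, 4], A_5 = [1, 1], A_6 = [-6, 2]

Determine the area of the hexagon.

Apply Gauss's area formula: 2A = Σ (x_i·y_{i+1} − x_{i+1}·y_i), indices taken mod 6.
Cross-terms: 16, 7, 23, 3, 8, 24  ⇒  Σ = 81
Area = |Σ|/2 = 40.5.

40.5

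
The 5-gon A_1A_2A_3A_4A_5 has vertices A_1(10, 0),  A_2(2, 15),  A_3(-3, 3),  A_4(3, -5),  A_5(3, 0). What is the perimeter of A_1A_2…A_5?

|A_1A_2| = √((-8)² + (15)²) = √289 = 17
|A_2A_3| = √((-5)² + (-12)²) = √169 = 13
|A_3A_4| = √((6)² + (-8)²) = √100 = 10
|A_4A_5| = √((0)² + (5)²) = √25 = 5
|A_5A_1| = √((7)² + (0)²) = √49 = 7
Perimeter = 17 + 13 + 10 + 5 + 7 = 52.

52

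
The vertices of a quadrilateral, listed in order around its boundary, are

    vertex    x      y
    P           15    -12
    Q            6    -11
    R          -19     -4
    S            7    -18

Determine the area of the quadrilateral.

P→Q: (15)(-11) − (6)(-12) = -93
Q→R: (6)(-4) − (-19)(-11) = -233
R→S: (-19)(-18) − (7)(-4) = 370
S→P: (7)(-12) − (15)(-18) = 186
Σ = 230
Area = |Σ|/2 = 115.

115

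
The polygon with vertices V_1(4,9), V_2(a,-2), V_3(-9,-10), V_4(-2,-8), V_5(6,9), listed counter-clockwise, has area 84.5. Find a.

-5

The doubled signed area Σ (x_i y_{i+1} − x_{i+1} y_i) is linear in a.
With a=0 it equals 74; the coefficient of a is -19 (from the two edges through V_2).
So -19·a + 74 = 2·84.5 = 169 ⇒ a = -5.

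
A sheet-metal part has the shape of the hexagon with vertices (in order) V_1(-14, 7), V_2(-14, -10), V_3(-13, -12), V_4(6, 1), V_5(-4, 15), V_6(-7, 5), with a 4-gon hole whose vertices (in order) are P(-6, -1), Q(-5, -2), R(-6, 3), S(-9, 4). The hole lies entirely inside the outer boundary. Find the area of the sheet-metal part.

259.5

Outer boundary:
Apply Gauss's area formula: 2A = Σ (x_i·y_{i+1} − x_{i+1}·y_i), indices taken mod 6.
V_1→V_2: (-14)(-10) − (-14)(7) = 238
V_2→V_3: (-14)(-12) − (-13)(-10) = 38
V_3→V_4: (-13)(1) − (6)(-12) = 59
V_4→V_5: (6)(15) − (-4)(1) = 94
V_5→V_6: (-4)(5) − (-7)(15) = 85
V_6→V_1: (-7)(7) − (-14)(5) = 21
Σ = 535
Area = |Σ|/2 = 267.5.
Hole:
P→Q: (-6)(-2) − (-5)(-1) = 7
Q→R: (-5)(3) − (-6)(-2) = -27
R→S: (-6)(4) − (-9)(3) = 3
S→P: (-9)(-1) − (-6)(4) = 33
Σ = 16
Area = |Σ|/2 = 8.
Net area = 267.5 − 8 = 259.5.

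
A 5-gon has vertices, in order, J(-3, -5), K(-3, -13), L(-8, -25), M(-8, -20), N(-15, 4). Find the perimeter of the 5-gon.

|JK| = √((0)² + (-8)²) = √64 = 8
|KL| = √((-5)² + (-12)²) = √169 = 13
|LM| = √((0)² + (5)²) = √25 = 5
|MN| = √((-7)² + (24)²) = √625 = 25
|NJ| = √((12)² + (-9)²) = √225 = 15
Perimeter = 8 + 13 + 5 + 25 + 15 = 66.

66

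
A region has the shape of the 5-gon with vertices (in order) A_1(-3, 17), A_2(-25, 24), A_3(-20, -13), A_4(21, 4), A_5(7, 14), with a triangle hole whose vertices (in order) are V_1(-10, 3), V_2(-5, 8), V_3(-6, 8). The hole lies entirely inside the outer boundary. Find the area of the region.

Outer boundary:
A_1→A_2: (-3)(24) − (-25)(17) = 353
A_2→A_3: (-25)(-13) − (-20)(24) = 805
A_3→A_4: (-20)(4) − (21)(-13) = 193
A_4→A_5: (21)(14) − (7)(4) = 266
A_5→A_1: (7)(17) − (-3)(14) = 161
Σ = 1778
Area = |Σ|/2 = 889.
Hole:
Apply the shoelace (surveyor's) formula: 2A = Σ (x_i·y_{i+1} − x_{i+1}·y_i), indices taken mod 3.
Σ = (-65) + (8) + (62) = 5
Area = |Σ|/2 = 2.5.
Net area = 889 − 2.5 = 886.5.

886.5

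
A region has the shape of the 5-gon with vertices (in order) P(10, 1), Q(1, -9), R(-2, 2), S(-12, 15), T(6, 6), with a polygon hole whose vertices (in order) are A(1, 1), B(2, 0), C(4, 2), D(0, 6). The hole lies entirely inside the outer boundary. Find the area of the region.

Outer boundary:
Apply the shoelace formula: 2A = Σ (x_i·y_{i+1} − x_{i+1}·y_i), indices taken mod 5.
Σ = (-91) + (-16) + (-6) + (-162) + (-54) = -329
Area = |Σ|/2 = 164.5.
Hole:
Σ = (-2) + (4) + (24) + (-6) = 20
Area = |Σ|/2 = 10.
Net area = 164.5 − 10 = 154.5.

154.5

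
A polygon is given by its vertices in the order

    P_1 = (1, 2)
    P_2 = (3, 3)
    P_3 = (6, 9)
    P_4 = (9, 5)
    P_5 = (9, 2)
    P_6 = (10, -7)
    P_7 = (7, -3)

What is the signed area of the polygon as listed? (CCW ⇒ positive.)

Σ = (-3) + (9) + (-51) + (-27) + (-83) + (19) + (17) = -119
Signed area = Σ/2 = -59.5 (negative ⇒ clockwise traversal).

-59.5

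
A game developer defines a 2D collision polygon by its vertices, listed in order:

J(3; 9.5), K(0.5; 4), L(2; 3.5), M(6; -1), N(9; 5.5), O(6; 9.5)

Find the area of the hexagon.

Apply Gauss's area formula: 2A = Σ (x_i·y_{i+1} − x_{i+1}·y_i), indices taken mod 6.
Σ = (7.25) + (-6.25) + (-23) + (42) + (52.5) + (28.5) = 101
Area = |Σ|/2 = 50.5.

50.5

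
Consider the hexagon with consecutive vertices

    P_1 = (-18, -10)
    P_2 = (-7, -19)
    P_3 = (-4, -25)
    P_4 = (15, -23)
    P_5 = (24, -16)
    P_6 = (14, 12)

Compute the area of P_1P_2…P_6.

869

Apply the shoelace (surveyor's) formula: 2A = Σ (x_i·y_{i+1} − x_{i+1}·y_i), indices taken mod 6.
P_1→P_2: (-18)(-19) − (-7)(-10) = 272
P_2→P_3: (-7)(-25) − (-4)(-19) = 99
P_3→P_4: (-4)(-23) − (15)(-25) = 467
P_4→P_5: (15)(-16) − (24)(-23) = 312
P_5→P_6: (24)(12) − (14)(-16) = 512
P_6→P_1: (14)(-10) − (-18)(12) = 76
Σ = 1738
Area = |Σ|/2 = 869.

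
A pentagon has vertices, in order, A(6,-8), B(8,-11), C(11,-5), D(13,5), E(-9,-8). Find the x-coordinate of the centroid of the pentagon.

Apply Gauss's area formula. First the cross-terms c_i = x_i·y_{i+1} − x_{i+1}·y_i:
  -2, 81, 120, -59, 120  ⇒  2A = 260, A = 130.
Then Σ (x_i + x_{i+1})·c_i = 3795, so x̄ = 3795 / (6·130) = 253/52.

253/52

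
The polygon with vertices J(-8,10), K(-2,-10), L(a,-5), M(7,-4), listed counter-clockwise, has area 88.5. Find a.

The doubled signed area Σ (x_i y_{i+1} − x_{i+1} y_i) is linear in a.
With a=0 it equals 183; the coefficient of a is 6 (from the two edges through L).
So 6·a + 183 = 2·88.5 = 177 ⇒ a = -1.

-1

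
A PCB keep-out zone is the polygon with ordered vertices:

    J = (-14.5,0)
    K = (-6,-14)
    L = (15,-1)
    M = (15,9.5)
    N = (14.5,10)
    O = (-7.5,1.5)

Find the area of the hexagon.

353.625

Apply the surveyor's formula: 2A = Σ (x_i·y_{i+1} − x_{i+1}·y_i), indices taken mod 6.
Σ = (203) + (216) + (157.5) + (12.25) + (96.75) + (21.75) = 707.25
Area = |Σ|/2 = 353.625.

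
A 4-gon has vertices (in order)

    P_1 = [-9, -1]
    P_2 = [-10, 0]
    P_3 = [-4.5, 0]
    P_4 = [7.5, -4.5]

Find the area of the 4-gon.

Apply the shoelace (surveyor's) formula: 2A = Σ (x_i·y_{i+1} − x_{i+1}·y_i), indices taken mod 4.
P_1→P_2: (-9)(0) − (-10)(-1) = -10
P_2→P_3: (-10)(0) − (-4.5)(0) = 0
P_3→P_4: (-4.5)(-4.5) − (7.5)(0) = 20.25
P_4→P_1: (7.5)(-1) − (-9)(-4.5) = -48
Σ = -37.75
Area = |Σ|/2 = 18.875.

18.875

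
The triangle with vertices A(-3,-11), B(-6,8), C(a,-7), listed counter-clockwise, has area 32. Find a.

-7

The doubled signed area Σ (x_i y_{i+1} − x_{i+1} y_i) is linear in a.
With a=0 it equals -69; the coefficient of a is -19 (from the two edges through C).
So -19·a + -69 = 2·32 = 64 ⇒ a = -7.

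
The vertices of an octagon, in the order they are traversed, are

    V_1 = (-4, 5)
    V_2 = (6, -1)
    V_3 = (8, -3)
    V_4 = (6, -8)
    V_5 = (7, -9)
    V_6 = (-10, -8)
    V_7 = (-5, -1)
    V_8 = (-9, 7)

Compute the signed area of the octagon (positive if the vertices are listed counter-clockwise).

-158.5

Apply Gauss's area formula: 2A = Σ (x_i·y_{i+1} − x_{i+1}·y_i), indices taken mod 8.
Σ = (-26) + (-10) + (-46) + (2) + (-146) + (-30) + (-44) + (-17) = -317
Signed area = Σ/2 = -158.5 (negative ⇒ clockwise traversal).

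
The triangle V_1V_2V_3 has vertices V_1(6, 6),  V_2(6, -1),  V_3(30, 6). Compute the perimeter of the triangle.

|V_1V_2| = √((0)² + (-7)²) = √49 = 7
|V_2V_3| = √((24)² + (7)²) = √625 = 25
|V_3V_1| = √((-24)² + (0)²) = √576 = 24
Perimeter = 7 + 25 + 24 = 56.

56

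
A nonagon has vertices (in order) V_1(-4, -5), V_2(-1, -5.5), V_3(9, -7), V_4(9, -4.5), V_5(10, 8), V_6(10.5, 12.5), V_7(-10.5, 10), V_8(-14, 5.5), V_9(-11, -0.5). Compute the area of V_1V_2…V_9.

Σ = (17) + (56.5) + (22.5) + (117) + (41) + (236.25) + (82.25) + (67.5) + (53) = 693
Area = |Σ|/2 = 346.5.

346.5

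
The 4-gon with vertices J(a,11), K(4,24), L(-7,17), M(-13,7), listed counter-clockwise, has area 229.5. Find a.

14

The doubled signed area Σ (x_i y_{i+1} − x_{i+1} y_i) is linear in a.
With a=0 it equals 221; the coefficient of a is 17 (from the two edges through J).
So 17·a + 221 = 2·229.5 = 459 ⇒ a = 14.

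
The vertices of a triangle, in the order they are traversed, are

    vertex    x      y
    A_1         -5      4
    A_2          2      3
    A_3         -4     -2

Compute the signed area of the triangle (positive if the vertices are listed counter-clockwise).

-20.5

Apply Gauss's area formula: 2A = Σ (x_i·y_{i+1} − x_{i+1}·y_i), indices taken mod 3.
Σ = (-23) + (8) + (-26) = -41
Signed area = Σ/2 = -20.5 (negative ⇒ clockwise traversal).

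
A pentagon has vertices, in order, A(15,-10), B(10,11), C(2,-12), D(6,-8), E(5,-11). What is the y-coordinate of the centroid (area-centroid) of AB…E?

Apply the surveyor's formula. First the cross-terms c_i = x_i·y_{i+1} − x_{i+1}·y_i:
  265, -142, 56, -26, 115  ⇒  2A = 268, A = 134.
Then Σ (y_i + y_{i+1})·c_i = -2634, so ȳ = -2634 / (6·134) = -439/134.

-439/134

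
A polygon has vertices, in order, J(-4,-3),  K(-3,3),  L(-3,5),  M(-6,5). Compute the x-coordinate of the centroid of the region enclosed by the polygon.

Apply the shoelace (surveyor's) formula. First the cross-terms c_i = x_i·y_{i+1} − x_{i+1}·y_i:
  -21, -6, 15, 38  ⇒  2A = 26, A = 13.
Then Σ (x_i + x_{i+1})·c_i = -332, so x̄ = -332 / (6·13) = -166/39.

-166/39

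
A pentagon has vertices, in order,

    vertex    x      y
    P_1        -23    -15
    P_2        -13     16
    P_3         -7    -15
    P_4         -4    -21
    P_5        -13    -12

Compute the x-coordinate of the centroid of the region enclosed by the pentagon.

Apply the shoelace (surveyor's) formula. First the cross-terms c_i = x_i·y_{i+1} − x_{i+1}·y_i:
  -563, 307, 87, -225, -81  ⇒  2A = -475, A = -237.5.
Then Σ (x_i + x_{i+1})·c_i = 19912, so x̄ = 19912 / (6·(-237.5)) = -1048/75.

-1048/75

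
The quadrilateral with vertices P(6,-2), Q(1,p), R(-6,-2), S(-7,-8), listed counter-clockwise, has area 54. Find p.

The doubled signed area Σ (x_i y_{i+1} − x_{i+1} y_i) is linear in p.
With p=0 it equals 96; the coefficient of p is 12 (from the two edges through Q).
So 12·p + 96 = 2·54 = 108 ⇒ p = 1.

1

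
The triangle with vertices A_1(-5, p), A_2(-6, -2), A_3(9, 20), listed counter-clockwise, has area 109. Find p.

14

The doubled signed area Σ (x_i y_{i+1} − x_{i+1} y_i) is linear in p.
With p=0 it equals 8; the coefficient of p is 15 (from the two edges through A_1).
So 15·p + 8 = 2·109 = 218 ⇒ p = 14.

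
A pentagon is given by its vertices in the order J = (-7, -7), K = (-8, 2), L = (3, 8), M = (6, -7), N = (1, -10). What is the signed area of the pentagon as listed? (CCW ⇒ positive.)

-169.5

Σ = (-70) + (-70) + (-69) + (-53) + (-77) = -339
Signed area = Σ/2 = -169.5 (negative ⇒ clockwise traversal).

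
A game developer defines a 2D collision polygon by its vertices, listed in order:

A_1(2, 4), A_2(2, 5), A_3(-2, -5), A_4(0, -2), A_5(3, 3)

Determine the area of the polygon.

9

Apply the shoelace (surveyor's) formula: 2A = Σ (x_i·y_{i+1} − x_{i+1}·y_i), indices taken mod 5.
Σ = (2) + (0) + (4) + (6) + (6) = 18
Area = |Σ|/2 = 9.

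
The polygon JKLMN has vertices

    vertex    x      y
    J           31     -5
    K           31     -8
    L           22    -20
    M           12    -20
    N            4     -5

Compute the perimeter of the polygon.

72

|JK| = √((0)² + (-3)²) = √9 = 3
|KL| = √((-9)² + (-12)²) = √225 = 15
|LM| = √((-10)² + (0)²) = √100 = 10
|MN| = √((-8)² + (15)²) = √289 = 17
|NJ| = √((27)² + (0)²) = √729 = 27
Perimeter = 3 + 15 + 10 + 17 + 27 = 72.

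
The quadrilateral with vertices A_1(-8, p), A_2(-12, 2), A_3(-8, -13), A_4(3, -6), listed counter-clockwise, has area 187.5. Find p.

The doubled signed area Σ (x_i y_{i+1} − x_{i+1} y_i) is linear in p.
With p=0 it equals 195; the coefficient of p is 15 (from the two edges through A_1).
So 15·p + 195 = 2·187.5 = 375 ⇒ p = 12.

12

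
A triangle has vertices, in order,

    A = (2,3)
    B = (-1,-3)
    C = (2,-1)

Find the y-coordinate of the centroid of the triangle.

-1/3

Apply the shoelace (surveyor's) formula. First the cross-terms c_i = x_i·y_{i+1} − x_{i+1}·y_i:
  -3, 7, 8  ⇒  2A = 12, A = 6.
Then Σ (y_i + y_{i+1})·c_i = -12, so ȳ = -12 / (6·6) = -1/3.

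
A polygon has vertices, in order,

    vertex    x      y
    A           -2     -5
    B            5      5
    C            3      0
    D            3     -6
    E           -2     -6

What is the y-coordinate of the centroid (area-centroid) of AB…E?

Apply Gauss's area formula. First the cross-terms c_i = x_i·y_{i+1} − x_{i+1}·y_i:
  15, -15, -18, -30, -2  ⇒  2A = -50, A = -25.
Then Σ (y_i + y_{i+1})·c_i = 415, so ȳ = 415 / (6·(-25)) = -83/30.

-83/30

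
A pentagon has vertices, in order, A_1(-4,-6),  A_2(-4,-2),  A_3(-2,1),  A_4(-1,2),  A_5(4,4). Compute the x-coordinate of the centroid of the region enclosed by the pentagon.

Apply the surveyor's formula. First the cross-terms c_i = x_i·y_{i+1} − x_{i+1}·y_i:
  -16, -8, -3, -12, -8  ⇒  2A = -47, A = -23.5.
Then Σ (x_i + x_{i+1})·c_i = 149, so x̄ = 149 / (6·(-23.5)) = -149/141.

-149/141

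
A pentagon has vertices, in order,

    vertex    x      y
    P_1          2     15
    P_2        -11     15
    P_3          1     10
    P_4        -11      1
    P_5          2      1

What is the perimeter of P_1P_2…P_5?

68

|P_1P_2| = √((-13)² + (0)²) = √169 = 13
|P_2P_3| = √((12)² + (-5)²) = √169 = 13
|P_3P_4| = √((-12)² + (-9)²) = √225 = 15
|P_4P_5| = √((13)² + (0)²) = √169 = 13
|P_5P_1| = √((0)² + (14)²) = √196 = 14
Perimeter = 13 + 13 + 15 + 13 + 14 = 68.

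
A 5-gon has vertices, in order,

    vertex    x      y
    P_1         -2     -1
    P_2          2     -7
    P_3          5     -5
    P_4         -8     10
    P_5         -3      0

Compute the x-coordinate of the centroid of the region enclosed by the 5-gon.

-50/63

Apply Gauss's area formula. First the cross-terms c_i = x_i·y_{i+1} − x_{i+1}·y_i:
  16, 25, 10, 30, 3  ⇒  2A = 84, A = 42.
Then Σ (x_i + x_{i+1})·c_i = -200, so x̄ = -200 / (6·42) = -50/63.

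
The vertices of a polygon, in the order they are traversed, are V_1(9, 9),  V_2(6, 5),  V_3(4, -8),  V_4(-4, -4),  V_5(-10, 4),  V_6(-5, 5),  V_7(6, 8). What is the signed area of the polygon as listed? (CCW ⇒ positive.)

Apply the surveyor's formula: 2A = Σ (x_i·y_{i+1} − x_{i+1}·y_i), indices taken mod 7.
Cross-terms: -9, -68, -48, -56, -30, -70, -18  ⇒  Σ = -299
Signed area = Σ/2 = -149.5 (negative ⇒ clockwise traversal).

-149.5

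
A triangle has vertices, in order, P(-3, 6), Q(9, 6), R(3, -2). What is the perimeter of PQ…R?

32

|PQ| = √((12)² + (0)²) = √144 = 12
|QR| = √((-6)² + (-8)²) = √100 = 10
|RP| = √((-6)² + (8)²) = √100 = 10
Perimeter = 12 + 10 + 10 = 32.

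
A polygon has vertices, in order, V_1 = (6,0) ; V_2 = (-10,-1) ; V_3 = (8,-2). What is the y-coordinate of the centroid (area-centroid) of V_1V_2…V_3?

-1

Apply the shoelace formula. First the cross-terms c_i = x_i·y_{i+1} − x_{i+1}·y_i:
  -6, 28, 12  ⇒  2A = 34, A = 17.
Then Σ (y_i + y_{i+1})·c_i = -102, so ȳ = -102 / (6·17) = -1.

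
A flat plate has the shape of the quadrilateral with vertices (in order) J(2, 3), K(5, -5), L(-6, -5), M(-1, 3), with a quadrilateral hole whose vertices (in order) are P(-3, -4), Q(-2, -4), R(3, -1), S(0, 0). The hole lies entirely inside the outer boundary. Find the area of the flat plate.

Outer boundary:
Apply the shoelace (surveyor's) formula: 2A = Σ (x_i·y_{i+1} − x_{i+1}·y_i), indices taken mod 4.
Σ = (-25) + (-55) + (-23) + (-9) = -112
Area = |Σ|/2 = 56.
Hole:
Apply the surveyor's formula: 2A = Σ (x_i·y_{i+1} − x_{i+1}·y_i), indices taken mod 4.
Σ = (4) + (14) + (0) + (0) = 18
Area = |Σ|/2 = 9.
Net area = 56 − 9 = 47.

47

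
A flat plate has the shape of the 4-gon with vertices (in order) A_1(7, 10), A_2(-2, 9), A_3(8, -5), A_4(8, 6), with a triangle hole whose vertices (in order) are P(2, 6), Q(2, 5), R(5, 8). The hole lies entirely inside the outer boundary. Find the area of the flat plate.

Outer boundary:
Apply the shoelace formula: 2A = Σ (x_i·y_{i+1} − x_{i+1}·y_i), indices taken mod 4.
Σ = (83) + (-62) + (88) + (38) = 147
Area = |Σ|/2 = 73.5.
Hole:
Σ = (-2) + (-9) + (14) = 3
Area = |Σ|/2 = 1.5.
Net area = 73.5 − 1.5 = 72.

72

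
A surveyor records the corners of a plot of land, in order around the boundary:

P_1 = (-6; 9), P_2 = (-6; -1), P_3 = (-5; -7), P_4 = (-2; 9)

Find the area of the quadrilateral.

37

Apply the shoelace (surveyor's) formula: 2A = Σ (x_i·y_{i+1} − x_{i+1}·y_i), indices taken mod 4.
Cross-terms: 60, 37, -59, 36  ⇒  Σ = 74
Area = |Σ|/2 = 37.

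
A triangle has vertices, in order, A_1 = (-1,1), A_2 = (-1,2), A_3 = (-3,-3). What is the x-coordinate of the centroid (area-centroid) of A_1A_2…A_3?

-5/3

Apply the surveyor's formula. First the cross-terms c_i = x_i·y_{i+1} − x_{i+1}·y_i:
  -1, 9, -6  ⇒  2A = 2, A = 1.
Then Σ (x_i + x_{i+1})·c_i = -10, so x̄ = -10 / (6·1) = -5/3.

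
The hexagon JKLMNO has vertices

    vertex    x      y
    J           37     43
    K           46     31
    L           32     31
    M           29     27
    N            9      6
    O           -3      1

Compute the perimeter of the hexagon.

134

|JK| = √((9)² + (-12)²) = √225 = 15
|KL| = √((-14)² + (0)²) = √196 = 14
|LM| = √((-3)² + (-4)²) = √25 = 5
|MN| = √((-20)² + (-21)²) = √841 = 29
|NO| = √((-12)² + (-5)²) = √169 = 13
|OJ| = √((40)² + (42)²) = √3364 = 58
Perimeter = 15 + 14 + 5 + 29 + 13 + 58 = 134.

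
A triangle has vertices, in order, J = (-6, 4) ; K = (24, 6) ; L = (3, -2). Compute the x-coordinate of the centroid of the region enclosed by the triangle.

7

Apply the shoelace formula. First the cross-terms c_i = x_i·y_{i+1} − x_{i+1}·y_i:
  -132, -66, 0  ⇒  2A = -198, A = -99.
Then Σ (x_i + x_{i+1})·c_i = -4158, so x̄ = -4158 / (6·(-99)) = 7.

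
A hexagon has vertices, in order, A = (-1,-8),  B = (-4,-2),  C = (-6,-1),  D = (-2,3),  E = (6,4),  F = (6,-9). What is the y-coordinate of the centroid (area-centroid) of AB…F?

Apply the shoelace (surveyor's) formula. First the cross-terms c_i = x_i·y_{i+1} − x_{i+1}·y_i:
  -30, -8, -20, -26, -78, -57  ⇒  2A = -219, A = -109.5.
Then Σ (y_i + y_{i+1})·c_i = 1461, so ȳ = 1461 / (6·(-109.5)) = -487/219.

-487/219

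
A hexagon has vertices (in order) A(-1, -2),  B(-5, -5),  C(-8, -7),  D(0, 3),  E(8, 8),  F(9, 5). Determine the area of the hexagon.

51.5

Σ = (-5) + (-5) + (-24) + (-24) + (-32) + (-13) = -103
Area = |Σ|/2 = 51.5.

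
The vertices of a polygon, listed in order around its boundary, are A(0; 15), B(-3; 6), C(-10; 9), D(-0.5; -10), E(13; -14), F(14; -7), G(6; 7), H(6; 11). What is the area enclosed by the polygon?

Apply Gauss's area formula: 2A = Σ (x_i·y_{i+1} − x_{i+1}·y_i), indices taken mod 8.
Σ = (45) + (33) + (104.5) + (137) + (105) + (140) + (24) + (90) = 678.5
Area = |Σ|/2 = 339.25.

339.25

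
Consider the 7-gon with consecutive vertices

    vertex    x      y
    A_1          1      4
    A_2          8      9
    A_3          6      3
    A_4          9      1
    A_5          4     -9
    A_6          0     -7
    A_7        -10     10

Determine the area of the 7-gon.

A_1→A_2: (1)(9) − (8)(4) = -23
A_2→A_3: (8)(3) − (6)(9) = -30
A_3→A_4: (6)(1) − (9)(3) = -21
A_4→A_5: (9)(-9) − (4)(1) = -85
A_5→A_6: (4)(-7) − (0)(-9) = -28
A_6→A_7: (0)(10) − (-10)(-7) = -70
A_7→A_1: (-10)(4) − (1)(10) = -50
Σ = -307
Area = |Σ|/2 = 153.5.

153.5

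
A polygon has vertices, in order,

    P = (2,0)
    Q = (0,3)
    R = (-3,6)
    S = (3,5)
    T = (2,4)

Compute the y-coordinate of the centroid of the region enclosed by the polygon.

Apply the shoelace (surveyor's) formula. First the cross-terms c_i = x_i·y_{i+1} − x_{i+1}·y_i:
  6, 9, -33, 2, -8  ⇒  2A = -24, A = -12.
Then Σ (y_i + y_{i+1})·c_i = -278, so ȳ = -278 / (6·(-12)) = 139/36.

139/36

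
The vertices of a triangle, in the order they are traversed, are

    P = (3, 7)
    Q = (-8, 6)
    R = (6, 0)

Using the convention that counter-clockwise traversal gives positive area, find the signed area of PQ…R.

40

Apply Gauss's area formula: 2A = Σ (x_i·y_{i+1} − x_{i+1}·y_i), indices taken mod 3.
Σ = (74) + (-36) + (42) = 80
Signed area = Σ/2 = 40 (positive ⇒ counter-clockwise traversal).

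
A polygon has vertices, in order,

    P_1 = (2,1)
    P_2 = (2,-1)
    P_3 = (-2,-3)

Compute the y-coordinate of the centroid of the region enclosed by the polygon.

-1

Apply the surveyor's formula. First the cross-terms c_i = x_i·y_{i+1} − x_{i+1}·y_i:
  -4, -8, 4  ⇒  2A = -8, A = -4.
Then Σ (y_i + y_{i+1})·c_i = 24, so ȳ = 24 / (6·(-4)) = -1.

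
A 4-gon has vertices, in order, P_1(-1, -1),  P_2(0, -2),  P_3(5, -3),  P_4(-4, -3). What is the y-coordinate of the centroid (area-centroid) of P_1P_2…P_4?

-17/7

Apply the shoelace (surveyor's) formula. First the cross-terms c_i = x_i·y_{i+1} − x_{i+1}·y_i:
  2, 10, -27, 1  ⇒  2A = -14, A = -7.
Then Σ (y_i + y_{i+1})·c_i = 102, so ȳ = 102 / (6·(-7)) = -17/7.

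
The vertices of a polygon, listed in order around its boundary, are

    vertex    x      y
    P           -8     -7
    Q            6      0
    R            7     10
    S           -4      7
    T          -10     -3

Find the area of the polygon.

P→Q: (-8)(0) − (6)(-7) = 42
Q→R: (6)(10) − (7)(0) = 60
R→S: (7)(7) − (-4)(10) = 89
S→T: (-4)(-3) − (-10)(7) = 82
T→P: (-10)(-7) − (-8)(-3) = 46
Σ = 319
Area = |Σ|/2 = 159.5.

159.5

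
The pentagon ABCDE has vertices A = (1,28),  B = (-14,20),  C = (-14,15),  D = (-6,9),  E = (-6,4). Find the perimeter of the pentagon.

62

|AB| = √((-15)² + (-8)²) = √289 = 17
|BC| = √((0)² + (-5)²) = √25 = 5
|CD| = √((8)² + (-6)²) = √100 = 10
|DE| = √((0)² + (-5)²) = √25 = 5
|EA| = √((7)² + (24)²) = √625 = 25
Perimeter = 17 + 5 + 10 + 5 + 25 = 62.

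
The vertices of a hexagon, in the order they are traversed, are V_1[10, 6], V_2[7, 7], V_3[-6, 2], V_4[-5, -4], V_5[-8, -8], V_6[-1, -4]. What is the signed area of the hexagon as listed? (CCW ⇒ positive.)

92

Apply Gauss's area formula: 2A = Σ (x_i·y_{i+1} − x_{i+1}·y_i), indices taken mod 6.
Σ = (28) + (56) + (34) + (8) + (24) + (34) = 184
Signed area = Σ/2 = 92 (positive ⇒ counter-clockwise traversal).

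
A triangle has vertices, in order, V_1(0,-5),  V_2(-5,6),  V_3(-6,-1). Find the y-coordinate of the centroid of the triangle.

Apply the surveyor's formula. First the cross-terms c_i = x_i·y_{i+1} − x_{i+1}·y_i:
  -25, 41, 30  ⇒  2A = 46, A = 23.
Then Σ (y_i + y_{i+1})·c_i = 0, so ȳ = 0 / (6·23) = 0.

0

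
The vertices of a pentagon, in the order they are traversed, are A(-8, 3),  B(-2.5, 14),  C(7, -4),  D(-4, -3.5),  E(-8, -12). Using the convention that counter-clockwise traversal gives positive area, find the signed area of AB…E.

Apply the shoelace (surveyor's) formula: 2A = Σ (x_i·y_{i+1} − x_{i+1}·y_i), indices taken mod 5.
Σ = (-104.5) + (-88) + (-40.5) + (20) + (-120) = -333
Signed area = Σ/2 = -166.5 (negative ⇒ clockwise traversal).

-166.5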